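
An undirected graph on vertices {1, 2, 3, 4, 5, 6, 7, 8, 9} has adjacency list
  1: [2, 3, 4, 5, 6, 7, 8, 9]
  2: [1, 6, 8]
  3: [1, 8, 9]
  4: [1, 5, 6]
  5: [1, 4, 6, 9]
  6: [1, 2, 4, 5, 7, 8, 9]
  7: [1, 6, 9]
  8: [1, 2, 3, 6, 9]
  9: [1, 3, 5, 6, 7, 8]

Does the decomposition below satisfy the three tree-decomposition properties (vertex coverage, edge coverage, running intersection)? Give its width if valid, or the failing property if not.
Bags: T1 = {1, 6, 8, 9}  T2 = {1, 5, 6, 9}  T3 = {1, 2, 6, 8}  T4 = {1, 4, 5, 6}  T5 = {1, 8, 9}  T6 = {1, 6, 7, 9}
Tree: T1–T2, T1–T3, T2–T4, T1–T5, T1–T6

No — vertex 3 appears in no bag.

A tree decomposition must satisfy three properties: every vertex lies in some bag; for every edge, both endpoints lie together in some bag; and for every vertex, the bags containing it form a connected subtree. Here vertex 3 appears in no bag, so the decomposition is invalid.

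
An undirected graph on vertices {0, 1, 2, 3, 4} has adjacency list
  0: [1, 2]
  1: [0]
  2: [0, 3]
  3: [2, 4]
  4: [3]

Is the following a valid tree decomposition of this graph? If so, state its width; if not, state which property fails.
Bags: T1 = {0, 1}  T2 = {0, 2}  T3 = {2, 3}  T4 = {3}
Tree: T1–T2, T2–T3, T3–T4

No — vertex 4 appears in no bag.

A tree decomposition must satisfy three properties: every vertex lies in some bag; for every edge, both endpoints lie together in some bag; and for every vertex, the bags containing it form a connected subtree. Here vertex 4 appears in no bag, so the decomposition is invalid.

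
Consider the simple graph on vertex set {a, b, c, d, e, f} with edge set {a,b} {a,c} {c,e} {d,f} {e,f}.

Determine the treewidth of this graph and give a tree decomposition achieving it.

The largest bag has 2 vertices, giving width 1; this decomposition certifies tw(G) ≤ 1. Since G has at least one edge (e.g. b–a), it is not an edgeless graph, so tw(G) ≥ 1. Hence tw(G) = 1 exactly.

Treewidth 1.
Bags: B1 = {a, b}  B2 = {a, c}  B3 = {c, e}  B4 = {e, f}  B5 = {d, f}
Tree: B1–B2, B2–B3, B3–B4, B4–B5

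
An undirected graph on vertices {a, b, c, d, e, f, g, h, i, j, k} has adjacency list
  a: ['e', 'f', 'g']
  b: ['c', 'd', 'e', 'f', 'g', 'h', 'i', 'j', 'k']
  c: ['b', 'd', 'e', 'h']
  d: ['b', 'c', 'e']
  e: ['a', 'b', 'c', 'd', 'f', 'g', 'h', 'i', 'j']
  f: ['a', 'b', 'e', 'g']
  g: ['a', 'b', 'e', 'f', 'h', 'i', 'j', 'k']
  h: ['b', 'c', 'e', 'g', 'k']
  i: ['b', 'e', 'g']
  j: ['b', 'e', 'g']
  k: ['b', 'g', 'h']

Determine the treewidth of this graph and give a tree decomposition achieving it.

The largest bag has 4 vertices, giving width 3; this decomposition certifies tw(G) ≤ 3. For the lower bound, the 4 vertices {a, e, f, g} are pairwise adjacent, and any tree decomposition puts a clique entirely inside one bag — forcing width ≥ 3. Hence tw(G) = 3 exactly.

Treewidth 3.
One optimal decomposition is:
Bags: B1 = {b, e, g, i}  B2 = {b, e, g, h}  B3 = {b, e, f, g}  B4 = {b, c, e, h}  B5 = {b, c, d, e}  B6 = {b, g, h, k}  B7 = {a, e, f, g}  B8 = {b, e, g, j}
Tree: B1–B2, B1–B3, B2–B4, B4–B5, B2–B6, B3–B7, B1–B8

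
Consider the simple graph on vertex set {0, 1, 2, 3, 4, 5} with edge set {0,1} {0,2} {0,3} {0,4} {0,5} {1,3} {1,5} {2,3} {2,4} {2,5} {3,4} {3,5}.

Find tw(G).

3

A width-3 tree decomposition is:
Bags: B1 = {0, 2, 3, 4}  B2 = {0, 2, 3, 5}  B3 = {0, 1, 3, 5}
Tree: B1–B2, B2–B3
The largest bag has 4 vertices, giving width 3; this decomposition certifies tw(G) ≤ 3. On the other hand G contains the 4-clique {0, 1, 3, 5}. A clique must lie in a single bag of any decomposition, so no decomposition can have width below 3. Hence tw(G) = 3 exactly.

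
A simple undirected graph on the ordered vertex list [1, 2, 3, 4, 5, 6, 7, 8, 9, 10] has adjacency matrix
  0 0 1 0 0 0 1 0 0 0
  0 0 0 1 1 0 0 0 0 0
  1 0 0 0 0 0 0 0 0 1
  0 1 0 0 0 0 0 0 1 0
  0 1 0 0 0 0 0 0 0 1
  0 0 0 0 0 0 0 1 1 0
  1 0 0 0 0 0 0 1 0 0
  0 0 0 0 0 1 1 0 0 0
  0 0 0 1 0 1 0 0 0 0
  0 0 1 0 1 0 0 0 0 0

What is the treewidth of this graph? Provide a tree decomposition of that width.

Each bag holds 3 vertices, so the decomposition has width 2, which upper-bounds the treewidth. The edges 6–8–7–1–3–10–5–2–4–9–6 form a cycle, so G is not a tree and its treewidth is at least 2. The upper and lower bounds meet at 2, so that is the treewidth.

Treewidth 2.
One optimal decomposition is:
Bags: B1 = {6, 7, 8}  B2 = {1, 6, 7}  B3 = {1, 3, 6}  B4 = {3, 6, 10}  B5 = {5, 6, 10}  B6 = {2, 5, 6}  B7 = {2, 4, 6}  B8 = {4, 6, 9}
Tree: B1–B2, B2–B3, B3–B4, B4–B5, B5–B6, B6–B7, B7–B8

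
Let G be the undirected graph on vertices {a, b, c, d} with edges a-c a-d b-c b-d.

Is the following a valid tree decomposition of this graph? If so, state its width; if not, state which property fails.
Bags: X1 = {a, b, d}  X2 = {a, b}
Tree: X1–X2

No — vertex c appears in no bag.

A tree decomposition must satisfy three properties: every vertex lies in some bag; for every edge, both endpoints lie together in some bag; and for every vertex, the bags containing it form a connected subtree. Here vertex c appears in no bag, so the decomposition is invalid.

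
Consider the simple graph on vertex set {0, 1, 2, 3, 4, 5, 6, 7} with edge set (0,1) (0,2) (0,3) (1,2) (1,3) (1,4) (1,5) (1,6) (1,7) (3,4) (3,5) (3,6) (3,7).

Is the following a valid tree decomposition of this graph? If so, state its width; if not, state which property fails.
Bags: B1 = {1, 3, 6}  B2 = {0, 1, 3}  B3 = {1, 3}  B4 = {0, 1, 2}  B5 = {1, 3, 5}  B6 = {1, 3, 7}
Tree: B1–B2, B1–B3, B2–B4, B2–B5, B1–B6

A tree decomposition must satisfy three properties: every vertex lies in some bag; for every edge, both endpoints lie together in some bag; and for every vertex, the bags containing it form a connected subtree. Here vertex 4 appears in no bag, so the decomposition is invalid.

No — vertex 4 appears in no bag.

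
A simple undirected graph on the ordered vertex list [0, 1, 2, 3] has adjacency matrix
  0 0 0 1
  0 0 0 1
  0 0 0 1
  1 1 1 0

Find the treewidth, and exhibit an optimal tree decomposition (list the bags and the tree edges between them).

Every bag has size at most 2, so the width is 2 − 1 = 1 and tw(G) ≤ 1. G has an edge, so its treewidth is at least 1. Therefore the treewidth is 1.

Treewidth 1.
One optimal decomposition is:
Bags: B1 = {0, 3}  B2 = {1, 3}  B3 = {2, 3}
Tree: B1–B2, B1–B3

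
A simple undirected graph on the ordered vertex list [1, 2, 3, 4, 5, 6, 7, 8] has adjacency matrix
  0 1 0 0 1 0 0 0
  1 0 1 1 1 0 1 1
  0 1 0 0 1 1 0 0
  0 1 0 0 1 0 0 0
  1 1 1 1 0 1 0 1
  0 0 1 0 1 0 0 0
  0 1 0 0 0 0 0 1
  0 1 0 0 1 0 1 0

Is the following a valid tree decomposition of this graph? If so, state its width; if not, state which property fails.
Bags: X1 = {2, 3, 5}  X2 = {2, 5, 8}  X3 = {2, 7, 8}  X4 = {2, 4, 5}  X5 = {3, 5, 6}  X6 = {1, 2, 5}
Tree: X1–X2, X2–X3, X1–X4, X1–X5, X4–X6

Yes; width 2.

Every vertex of G appears in some bag (union = {1, 2, 3, 4, 5, 6, 7, 8}); every edge is covered by a bag; and for each vertex v the set of bags containing v is connected in the bag tree. The decomposition is therefore valid. The largest bag has 3 vertices, so the width is 2.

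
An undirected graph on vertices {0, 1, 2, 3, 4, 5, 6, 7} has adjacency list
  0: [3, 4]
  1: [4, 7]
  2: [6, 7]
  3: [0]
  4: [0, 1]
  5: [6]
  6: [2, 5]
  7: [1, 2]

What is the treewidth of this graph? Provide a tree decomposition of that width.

Each bag holds 2 vertices, so the decomposition has width 1, which upper-bounds the treewidth. Since G has at least one edge (e.g. 5–6), it is not an edgeless graph, so tw(G) ≥ 1. Combining the bounds, tw(G) = 1.

Treewidth 1.
One optimal decomposition is:
Bags: B1 = {5, 6}  B2 = {2, 6}  B3 = {2, 7}  B4 = {1, 7}  B5 = {1, 4}  B6 = {0, 4}  B7 = {0, 3}
Tree: B1–B2, B2–B3, B3–B4, B4–B5, B5–B6, B6–B7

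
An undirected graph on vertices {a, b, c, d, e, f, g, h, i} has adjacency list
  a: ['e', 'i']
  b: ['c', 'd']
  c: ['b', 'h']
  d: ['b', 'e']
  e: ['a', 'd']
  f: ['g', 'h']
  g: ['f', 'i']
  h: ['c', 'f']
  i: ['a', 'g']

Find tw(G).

A width-2 tree decomposition is:
Bags: B1 = {b, c, d}  B2 = {c, d, e}  B3 = {a, c, e}  B4 = {a, c, i}  B5 = {c, g, i}  B6 = {c, f, g}  B7 = {c, f, h}
Tree: B1–B2, B2–B3, B3–B4, B4–B5, B5–B6, B6–B7
The largest bag has 3 vertices, giving width 2; this decomposition certifies tw(G) ≤ 2. For the lower bound, G contains the cycle c–b–d–e–a–i–g–f–h–c, so G is not a forest; only forests have treewidth ≤ 1, hence tw(G) ≥ 2. Therefore the treewidth is 2.

2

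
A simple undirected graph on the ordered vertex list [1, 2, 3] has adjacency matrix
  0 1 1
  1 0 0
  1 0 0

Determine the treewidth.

1

A width-1 tree decomposition is:
Bags: B1 = {1, 2}  B2 = {1, 3}
Tree: B1–B2
Every bag has size at most 2, so the width is 2 − 1 = 1 and tw(G) ≤ 1. G has an edge, so its treewidth is at least 1. Combining the bounds, tw(G) = 1.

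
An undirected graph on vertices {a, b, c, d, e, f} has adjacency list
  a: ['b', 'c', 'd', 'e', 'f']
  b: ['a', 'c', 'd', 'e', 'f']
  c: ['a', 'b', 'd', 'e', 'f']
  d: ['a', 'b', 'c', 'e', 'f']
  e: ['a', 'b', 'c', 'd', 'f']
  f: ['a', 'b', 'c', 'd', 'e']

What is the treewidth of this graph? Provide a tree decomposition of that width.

A single bag containing all 6 vertices is trivially a valid decomposition of width 5. On the other hand G contains the 6-clique {a, b, c, d, e, f}. A clique must lie in a single bag of any decomposition, so no decomposition can have width below 5. Hence tw(G) = 5 exactly.

Treewidth 5.
Bags: B1 = {a, b, c, d, e, f}
Tree: (single bag)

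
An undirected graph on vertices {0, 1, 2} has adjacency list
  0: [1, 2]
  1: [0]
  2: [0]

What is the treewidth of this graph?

A width-1 tree decomposition is:
Bags: B1 = {0, 2}  B2 = {0, 1}
Tree: B1–B2
Every bag has size at most 2, so the width is 2 − 1 = 1 and tw(G) ≤ 1. Since G has at least one edge (e.g. 2–0), it is not an edgeless graph, so tw(G) ≥ 1. Combining the bounds, tw(G) = 1.

1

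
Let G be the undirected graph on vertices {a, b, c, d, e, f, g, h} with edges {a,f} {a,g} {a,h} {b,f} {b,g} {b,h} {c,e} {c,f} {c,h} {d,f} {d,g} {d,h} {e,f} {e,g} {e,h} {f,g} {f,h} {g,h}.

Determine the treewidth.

A width-3 tree decomposition is:
Bags: B1 = {e, f, g, h}  B2 = {d, f, g, h}  B3 = {c, e, f, h}  B4 = {b, f, g, h}  B5 = {a, f, g, h}
Tree: B1–B2, B1–B3, B1–B4, B2–B5
The largest bag has 4 vertices, giving width 3; this decomposition certifies tw(G) ≤ 3. Conversely, {d, f, g, h} is a clique of size 4, and the vertices of any clique must share a bag in every tree decomposition; so some bag has ≥ 4 vertices and tw(G) ≥ 3. Therefore the treewidth is 3.

3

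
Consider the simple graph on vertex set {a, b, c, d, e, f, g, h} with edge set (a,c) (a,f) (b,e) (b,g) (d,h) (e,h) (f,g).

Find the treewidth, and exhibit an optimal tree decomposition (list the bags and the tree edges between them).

Each bag holds 2 vertices, so the decomposition has width 1, which upper-bounds the treewidth. Since G has at least one edge (e.g. c–a), it is not an edgeless graph, so tw(G) ≥ 1. Combining the bounds, tw(G) = 1.

Treewidth 1.
Bags: B1 = {a, c}  B2 = {a, f}  B3 = {f, g}  B4 = {b, g}  B5 = {b, e}  B6 = {e, h}  B7 = {d, h}
Tree: B1–B2, B2–B3, B3–B4, B4–B5, B5–B6, B6–B7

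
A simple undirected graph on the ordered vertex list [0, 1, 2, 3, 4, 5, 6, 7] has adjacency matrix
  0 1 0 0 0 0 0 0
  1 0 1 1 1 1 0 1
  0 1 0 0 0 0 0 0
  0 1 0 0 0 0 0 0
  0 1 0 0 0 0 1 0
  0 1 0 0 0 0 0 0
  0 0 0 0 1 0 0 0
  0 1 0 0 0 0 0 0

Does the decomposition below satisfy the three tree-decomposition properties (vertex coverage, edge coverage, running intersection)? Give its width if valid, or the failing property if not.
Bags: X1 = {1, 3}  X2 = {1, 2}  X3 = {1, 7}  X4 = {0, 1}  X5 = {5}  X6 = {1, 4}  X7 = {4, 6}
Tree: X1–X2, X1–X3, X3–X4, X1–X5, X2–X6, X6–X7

A tree decomposition must satisfy three properties: every vertex lies in some bag; for every edge, both endpoints lie together in some bag; and for every vertex, the bags containing it form a connected subtree. Here edge (1,5) lies in no bag, so the decomposition is invalid.

No — edge (1,5) lies in no bag.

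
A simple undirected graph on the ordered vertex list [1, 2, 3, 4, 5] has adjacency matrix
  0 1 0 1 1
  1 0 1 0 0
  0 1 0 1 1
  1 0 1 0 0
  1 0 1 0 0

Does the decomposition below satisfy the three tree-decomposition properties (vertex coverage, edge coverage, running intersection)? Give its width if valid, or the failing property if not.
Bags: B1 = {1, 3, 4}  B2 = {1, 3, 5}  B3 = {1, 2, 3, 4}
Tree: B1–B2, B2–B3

A tree decomposition must satisfy three properties: every vertex lies in some bag; for every edge, both endpoints lie together in some bag; and for every vertex, the bags containing it form a connected subtree. Here bags containing vertex 4 are not connected in the tree, so the decomposition is invalid.

No — bags containing vertex 4 are not connected in the tree.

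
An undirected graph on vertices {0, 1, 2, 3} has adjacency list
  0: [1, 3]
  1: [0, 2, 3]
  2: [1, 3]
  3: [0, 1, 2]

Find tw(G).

2

A width-2 tree decomposition is:
Bags: B1 = {0, 1, 3}  B2 = {1, 2, 3}
Tree: B1–B2
The largest bag has 3 vertices, giving width 2; this decomposition certifies tw(G) ≤ 2. Conversely, {0, 1, 3} is a clique of size 3, and the vertices of any clique must share a bag in every tree decomposition; so some bag has ≥ 3 vertices and tw(G) ≥ 2. The upper and lower bounds meet at 2, so that is the treewidth.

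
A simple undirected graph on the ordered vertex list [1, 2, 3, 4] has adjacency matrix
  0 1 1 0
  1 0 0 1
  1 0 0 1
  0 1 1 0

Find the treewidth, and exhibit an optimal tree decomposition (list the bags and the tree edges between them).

Treewidth 2.
Bags: B1 = {1, 3, 4}  B2 = {1, 2, 4}
Tree: B1–B2

The largest bag has 3 vertices, giving width 2; this decomposition certifies tw(G) ≤ 2. Since 1–3–4–2–1 is a cycle in G, G is not acyclic. Forests are exactly the graphs of treewidth ≤ 1, so tw(G) ≥ 2. The upper and lower bounds meet at 2, so that is the treewidth.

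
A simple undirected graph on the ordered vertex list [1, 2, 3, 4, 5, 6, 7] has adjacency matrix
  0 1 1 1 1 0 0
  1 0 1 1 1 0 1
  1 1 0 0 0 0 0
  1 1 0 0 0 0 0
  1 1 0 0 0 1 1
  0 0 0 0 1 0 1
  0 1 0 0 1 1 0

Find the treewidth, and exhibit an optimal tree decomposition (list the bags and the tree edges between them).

Treewidth 2.
Bags: B1 = {1, 2, 5}  B2 = {2, 5, 7}  B3 = {1, 2, 3}  B4 = {5, 6, 7}  B5 = {1, 2, 4}
Tree: B1–B2, B1–B3, B2–B4, B1–B5

Every bag has size at most 3, so the width is 3 − 1 = 2 and tw(G) ≤ 2. Conversely, {1, 2, 3} is a clique of size 3, and the vertices of any clique must share a bag in every tree decomposition; so some bag has ≥ 3 vertices and tw(G) ≥ 2. Combining the bounds, tw(G) = 2.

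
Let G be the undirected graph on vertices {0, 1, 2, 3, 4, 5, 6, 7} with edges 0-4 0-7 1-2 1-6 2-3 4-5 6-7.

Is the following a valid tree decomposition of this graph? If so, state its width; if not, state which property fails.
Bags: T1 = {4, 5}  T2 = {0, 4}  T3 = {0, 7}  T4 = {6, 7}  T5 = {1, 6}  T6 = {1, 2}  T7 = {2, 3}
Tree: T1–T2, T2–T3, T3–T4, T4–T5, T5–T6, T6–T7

Yes; width 1.

Every vertex of G appears in some bag (union = {0, 1, 2, 3, 4, 5, 6, 7}); every edge is covered by a bag; and for each vertex v the set of bags containing v is connected in the bag tree. The decomposition is therefore valid. The largest bag has 2 vertices, so the width is 1.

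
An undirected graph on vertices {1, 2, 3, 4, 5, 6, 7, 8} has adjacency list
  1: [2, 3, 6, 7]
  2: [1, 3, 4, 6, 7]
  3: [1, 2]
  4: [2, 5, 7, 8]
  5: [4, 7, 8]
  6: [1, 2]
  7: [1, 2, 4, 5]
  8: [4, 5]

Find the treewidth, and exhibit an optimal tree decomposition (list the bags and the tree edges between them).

Treewidth 2.
One optimal decomposition is:
Bags: B1 = {2, 4, 7}  B2 = {4, 5, 7}  B3 = {1, 2, 7}  B4 = {1, 2, 3}  B5 = {4, 5, 8}  B6 = {1, 2, 6}
Tree: B1–B2, B1–B3, B3–B4, B2–B5, B3–B6

Each bag holds 3 vertices, so the decomposition has width 2, which upper-bounds the treewidth. On the other hand G contains the 3-clique {4, 5, 8}. A clique must lie in a single bag of any decomposition, so no decomposition can have width below 2. Therefore the treewidth is 2.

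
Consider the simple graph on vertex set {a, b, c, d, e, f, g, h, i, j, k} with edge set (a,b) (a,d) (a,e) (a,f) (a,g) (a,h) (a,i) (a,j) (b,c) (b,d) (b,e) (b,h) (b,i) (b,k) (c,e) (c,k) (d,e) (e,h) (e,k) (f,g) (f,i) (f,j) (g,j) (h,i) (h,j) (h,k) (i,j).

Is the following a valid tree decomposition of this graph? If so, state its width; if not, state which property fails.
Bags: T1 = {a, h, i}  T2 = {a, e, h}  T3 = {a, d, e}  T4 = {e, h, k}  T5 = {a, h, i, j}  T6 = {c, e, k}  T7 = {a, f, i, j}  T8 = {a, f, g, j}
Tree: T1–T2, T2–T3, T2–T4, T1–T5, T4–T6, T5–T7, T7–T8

A tree decomposition must satisfy three properties: every vertex lies in some bag; for every edge, both endpoints lie together in some bag; and for every vertex, the bags containing it form a connected subtree. Here vertex b appears in no bag, so the decomposition is invalid.

No — vertex b appears in no bag.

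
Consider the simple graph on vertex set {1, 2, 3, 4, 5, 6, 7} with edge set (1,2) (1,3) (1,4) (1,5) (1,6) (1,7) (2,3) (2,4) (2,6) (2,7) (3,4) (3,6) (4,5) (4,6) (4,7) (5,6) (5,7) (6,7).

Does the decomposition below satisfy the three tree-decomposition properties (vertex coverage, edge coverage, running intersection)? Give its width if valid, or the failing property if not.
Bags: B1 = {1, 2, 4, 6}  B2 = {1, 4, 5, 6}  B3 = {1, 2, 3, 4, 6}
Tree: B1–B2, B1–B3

No — vertex 7 appears in no bag.

A tree decomposition must satisfy three properties: every vertex lies in some bag; for every edge, both endpoints lie together in some bag; and for every vertex, the bags containing it form a connected subtree. Here vertex 7 appears in no bag, so the decomposition is invalid.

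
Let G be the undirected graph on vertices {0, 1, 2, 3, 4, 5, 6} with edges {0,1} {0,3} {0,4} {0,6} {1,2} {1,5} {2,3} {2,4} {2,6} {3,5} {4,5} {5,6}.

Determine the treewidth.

A width-3 tree decomposition is:
Bags: B1 = {0, 2, 5, 6}  B2 = {0, 2, 4, 5}  B3 = {0, 2, 3, 5}  B4 = {0, 1, 2, 5}
Tree: B1–B2, B2–B3, B3–B4
Every bag has size at most 4, so the width is 4 − 1 = 3 and tw(G) ≤ 3. For the lower bound: the 4 vertex sets {2,6}, {4,5}, {0}, {3} are disjoint, each induces a connected subgraph, and every pair is joined by at least one edge of G. Contracting each set to a single vertex therefore yields K_{4} as a minor, and since treewidth is minor-monotone, tw(G) ≥ tw(K_{4}) = 3. Combining the bounds, tw(G) = 3.

3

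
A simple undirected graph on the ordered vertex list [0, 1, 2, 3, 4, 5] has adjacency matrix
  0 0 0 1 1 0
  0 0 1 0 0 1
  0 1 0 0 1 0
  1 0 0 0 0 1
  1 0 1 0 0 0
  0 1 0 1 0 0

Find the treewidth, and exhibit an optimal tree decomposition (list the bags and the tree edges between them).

Every bag has size at most 3, so the width is 3 − 1 = 2 and tw(G) ≤ 2. The edges 5–1–2–4–0–3–5 form a cycle, so G is not a tree and its treewidth is at least 2. Therefore the treewidth is 2.

Treewidth 2.
Bags: B1 = {1, 2, 5}  B2 = {2, 4, 5}  B3 = {0, 4, 5}  B4 = {0, 3, 5}
Tree: B1–B2, B2–B3, B3–B4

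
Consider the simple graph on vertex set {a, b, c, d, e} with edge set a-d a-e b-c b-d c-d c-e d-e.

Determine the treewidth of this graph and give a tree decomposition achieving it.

Treewidth 2.
One optimal decomposition is:
Bags: B1 = {c, d, e}  B2 = {a, d, e}  B3 = {b, c, d}
Tree: B1–B2, B1–B3

Every bag has size at most 3, so the width is 3 − 1 = 2 and tw(G) ≤ 2. On the other hand G contains the 3-clique {c, d, e}. A clique must lie in a single bag of any decomposition, so no decomposition can have width below 2. The upper and lower bounds meet at 2, so that is the treewidth.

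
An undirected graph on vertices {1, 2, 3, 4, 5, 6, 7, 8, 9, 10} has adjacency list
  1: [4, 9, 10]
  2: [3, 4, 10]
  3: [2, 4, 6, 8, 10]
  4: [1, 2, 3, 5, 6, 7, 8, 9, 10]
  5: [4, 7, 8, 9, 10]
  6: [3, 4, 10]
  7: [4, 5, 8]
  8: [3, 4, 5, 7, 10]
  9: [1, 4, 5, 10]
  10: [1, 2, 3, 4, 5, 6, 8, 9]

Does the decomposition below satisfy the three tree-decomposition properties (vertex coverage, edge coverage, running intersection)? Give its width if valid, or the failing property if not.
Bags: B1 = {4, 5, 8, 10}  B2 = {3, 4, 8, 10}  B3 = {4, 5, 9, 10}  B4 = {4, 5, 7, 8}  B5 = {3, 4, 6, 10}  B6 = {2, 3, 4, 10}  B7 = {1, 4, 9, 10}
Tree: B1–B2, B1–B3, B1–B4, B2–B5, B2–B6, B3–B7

Yes; width 3.

Vertex coverage: the bags together contain {1, 2, 3, 4, 5, 6, 7, 8, 9, 10}, the full vertex set. Edge coverage: each edge of G has both endpoints in at least one bag. Running intersection: for every vertex, the bags containing it form a connected subtree. All three properties hold, so this is a valid tree decomposition of width max|bag| − 1 = 3, and hence tw(G) ≤ 3.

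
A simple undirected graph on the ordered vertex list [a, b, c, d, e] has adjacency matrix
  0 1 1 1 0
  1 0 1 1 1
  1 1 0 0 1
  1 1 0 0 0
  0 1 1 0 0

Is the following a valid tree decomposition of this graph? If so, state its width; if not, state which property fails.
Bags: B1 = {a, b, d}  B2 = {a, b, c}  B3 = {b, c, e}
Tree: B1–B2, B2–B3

Yes; width 2.

Every vertex of G appears in some bag (union = {a, b, c, d, e}); every edge is covered by a bag; and for each vertex v the set of bags containing v is connected in the bag tree. The decomposition is therefore valid. The largest bag has 3 vertices, so the width is 2.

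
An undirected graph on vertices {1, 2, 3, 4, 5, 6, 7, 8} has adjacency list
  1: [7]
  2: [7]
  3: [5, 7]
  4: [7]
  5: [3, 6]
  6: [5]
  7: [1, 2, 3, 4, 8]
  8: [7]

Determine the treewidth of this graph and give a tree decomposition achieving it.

Treewidth 1.
Bags: B1 = {3, 5}  B2 = {3, 7}  B3 = {7, 8}  B4 = {1, 7}  B5 = {2, 7}  B6 = {4, 7}  B7 = {5, 6}
Tree: B1–B2, B2–B3, B2–B4, B3–B5, B2–B6, B1–B7

The largest bag has 2 vertices, giving width 1; this decomposition certifies tw(G) ≤ 1. Since G has at least one edge (e.g. 5–3), it is not an edgeless graph, so tw(G) ≥ 1. The upper and lower bounds meet at 1, so that is the treewidth.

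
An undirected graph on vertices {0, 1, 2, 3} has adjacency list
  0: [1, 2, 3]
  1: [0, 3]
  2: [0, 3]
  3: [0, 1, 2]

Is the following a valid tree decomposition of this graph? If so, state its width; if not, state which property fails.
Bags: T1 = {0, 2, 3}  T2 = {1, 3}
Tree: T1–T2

A tree decomposition must satisfy three properties: every vertex lies in some bag; for every edge, both endpoints lie together in some bag; and for every vertex, the bags containing it form a connected subtree. Here edge (0,1) lies in no bag, so the decomposition is invalid.

No — edge (0,1) lies in no bag.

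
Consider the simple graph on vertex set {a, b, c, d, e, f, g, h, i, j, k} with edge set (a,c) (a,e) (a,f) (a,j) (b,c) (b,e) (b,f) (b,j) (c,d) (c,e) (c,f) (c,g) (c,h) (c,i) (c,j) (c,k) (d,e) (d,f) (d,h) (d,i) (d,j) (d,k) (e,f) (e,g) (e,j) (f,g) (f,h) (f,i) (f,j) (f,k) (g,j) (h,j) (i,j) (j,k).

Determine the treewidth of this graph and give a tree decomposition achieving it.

Treewidth 4.
One such decomposition:
Bags: B1 = {c, d, f, h, j}  B2 = {c, d, e, f, j}  B3 = {a, c, e, f, j}  B4 = {c, d, f, j, k}  B5 = {c, e, f, g, j}  B6 = {c, d, f, i, j}  B7 = {b, c, e, f, j}
Tree: B1–B2, B2–B3, B1–B4, B3–B5, B4–B6, B3–B7

Every bag has size at most 5, so the width is 5 − 1 = 4 and tw(G) ≤ 4. On the other hand G contains the 5-clique {c, d, e, f, j}. A clique must lie in a single bag of any decomposition, so no decomposition can have width below 4. The upper and lower bounds meet at 4, so that is the treewidth.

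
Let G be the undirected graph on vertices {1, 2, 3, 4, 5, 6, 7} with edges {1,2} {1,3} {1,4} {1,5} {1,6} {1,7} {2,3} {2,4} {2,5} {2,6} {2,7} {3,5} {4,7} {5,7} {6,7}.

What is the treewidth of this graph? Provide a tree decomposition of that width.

Every bag has size at most 4, so the width is 4 − 1 = 3 and tw(G) ≤ 3. For the lower bound, the 4 vertices {1, 2, 3, 5} are pairwise adjacent, and any tree decomposition puts a clique entirely inside one bag — forcing width ≥ 3. Combining the bounds, tw(G) = 3.

Treewidth 3.
One optimal decomposition is:
Bags: B1 = {1, 2, 4, 7}  B2 = {1, 2, 5, 7}  B3 = {1, 2, 6, 7}  B4 = {1, 2, 3, 5}
Tree: B1–B2, B1–B3, B2–B4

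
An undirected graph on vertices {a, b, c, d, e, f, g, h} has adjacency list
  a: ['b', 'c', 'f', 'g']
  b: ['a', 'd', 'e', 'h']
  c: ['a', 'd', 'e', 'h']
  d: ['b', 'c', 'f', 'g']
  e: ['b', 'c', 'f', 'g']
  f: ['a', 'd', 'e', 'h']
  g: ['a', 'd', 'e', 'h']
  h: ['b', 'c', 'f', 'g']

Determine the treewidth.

A width-4 tree decomposition is:
Bags: B1 = {b, c, f, g, h}  B2 = {a, b, c, f, g}  B3 = {b, c, d, f, g}  B4 = {b, c, e, f, g}
Tree: B1–B2, B2–B3, B3–B4
Every bag has size at most 5, so the width is 5 − 1 = 4 and tw(G) ≤ 4. For the lower bound: the 5 vertex sets {c,h}, {a,g}, {b,d}, {f}, {e} are disjoint, each induces a connected subgraph, and every pair is joined by at least one edge of G. Contracting each set to a single vertex therefore yields K_{5} as a minor, and since treewidth is minor-monotone, tw(G) ≥ tw(K_{5}) = 4. The upper and lower bounds meet at 4, so that is the treewidth.

4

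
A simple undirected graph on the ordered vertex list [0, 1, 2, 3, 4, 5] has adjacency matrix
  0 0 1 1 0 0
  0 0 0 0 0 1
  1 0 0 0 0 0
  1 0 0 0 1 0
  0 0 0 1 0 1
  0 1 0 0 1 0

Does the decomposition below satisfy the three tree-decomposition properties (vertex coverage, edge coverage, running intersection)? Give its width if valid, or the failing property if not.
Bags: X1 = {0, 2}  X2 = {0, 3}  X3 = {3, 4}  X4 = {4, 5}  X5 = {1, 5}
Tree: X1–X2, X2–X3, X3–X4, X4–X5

Vertex coverage: the bags together contain {0, 1, 2, 3, 4, 5}, the full vertex set. Edge coverage: each edge of G has both endpoints in at least one bag. Running intersection: for every vertex, the bags containing it form a connected subtree. All three properties hold, so this is a valid tree decomposition of width max|bag| − 1 = 1, and hence tw(G) ≤ 1.

Yes; width 1.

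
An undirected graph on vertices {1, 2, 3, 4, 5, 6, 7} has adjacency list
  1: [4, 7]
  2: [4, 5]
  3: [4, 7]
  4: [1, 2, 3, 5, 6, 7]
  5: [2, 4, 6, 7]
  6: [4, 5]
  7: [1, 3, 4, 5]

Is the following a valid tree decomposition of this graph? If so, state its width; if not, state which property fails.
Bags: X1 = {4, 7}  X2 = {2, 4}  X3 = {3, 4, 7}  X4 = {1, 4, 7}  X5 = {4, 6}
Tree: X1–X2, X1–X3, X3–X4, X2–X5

No — vertex 5 appears in no bag.

A tree decomposition must satisfy three properties: every vertex lies in some bag; for every edge, both endpoints lie together in some bag; and for every vertex, the bags containing it form a connected subtree. Here vertex 5 appears in no bag, so the decomposition is invalid.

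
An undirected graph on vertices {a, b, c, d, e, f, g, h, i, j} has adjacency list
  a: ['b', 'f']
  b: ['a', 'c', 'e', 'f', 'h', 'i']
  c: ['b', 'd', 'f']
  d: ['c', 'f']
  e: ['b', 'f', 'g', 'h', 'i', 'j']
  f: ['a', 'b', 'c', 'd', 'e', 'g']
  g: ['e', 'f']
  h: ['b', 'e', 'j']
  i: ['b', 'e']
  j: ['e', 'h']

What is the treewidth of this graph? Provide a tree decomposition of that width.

Each bag holds 3 vertices, so the decomposition has width 2, which upper-bounds the treewidth. Conversely, {e, h, j} is a clique of size 3, and the vertices of any clique must share a bag in every tree decomposition; so some bag has ≥ 3 vertices and tw(G) ≥ 2. Therefore the treewidth is 2.

Treewidth 2.
One optimal decomposition is:
Bags: B1 = {b, e, f}  B2 = {a, b, f}  B3 = {b, c, f}  B4 = {b, e, h}  B5 = {b, e, i}  B6 = {c, d, f}  B7 = {e, h, j}  B8 = {e, f, g}
Tree: B1–B2, B2–B3, B1–B4, B4–B5, B3–B6, B4–B7, B1–B8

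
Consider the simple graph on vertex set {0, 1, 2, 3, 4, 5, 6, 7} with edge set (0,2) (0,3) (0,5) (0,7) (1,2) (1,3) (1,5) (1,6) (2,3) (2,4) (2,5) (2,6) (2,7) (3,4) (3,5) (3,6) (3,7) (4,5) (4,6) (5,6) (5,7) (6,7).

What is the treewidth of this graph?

4

A width-4 tree decomposition is:
Bags: B1 = {2, 3, 5, 6, 7}  B2 = {1, 2, 3, 5, 6}  B3 = {2, 3, 4, 5, 6}  B4 = {0, 2, 3, 5, 7}
Tree: B1–B2, B2–B3, B1–B4
Every bag has size at most 5, so the width is 5 − 1 = 4 and tw(G) ≤ 4. For the lower bound, the 5 vertices {0, 2, 3, 5, 7} are pairwise adjacent, and any tree decomposition puts a clique entirely inside one bag — forcing width ≥ 4. Combining the bounds, tw(G) = 4.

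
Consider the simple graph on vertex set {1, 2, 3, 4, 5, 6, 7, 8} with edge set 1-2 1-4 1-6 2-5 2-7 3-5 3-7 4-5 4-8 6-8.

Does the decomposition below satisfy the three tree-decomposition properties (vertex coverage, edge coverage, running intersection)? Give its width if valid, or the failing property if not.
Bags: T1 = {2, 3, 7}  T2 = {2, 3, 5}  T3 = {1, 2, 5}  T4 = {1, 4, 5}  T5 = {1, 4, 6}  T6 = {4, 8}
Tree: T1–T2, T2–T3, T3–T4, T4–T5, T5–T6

No — edge (6,8) lies in no bag.

A tree decomposition must satisfy three properties: every vertex lies in some bag; for every edge, both endpoints lie together in some bag; and for every vertex, the bags containing it form a connected subtree. Here edge (6,8) lies in no bag, so the decomposition is invalid.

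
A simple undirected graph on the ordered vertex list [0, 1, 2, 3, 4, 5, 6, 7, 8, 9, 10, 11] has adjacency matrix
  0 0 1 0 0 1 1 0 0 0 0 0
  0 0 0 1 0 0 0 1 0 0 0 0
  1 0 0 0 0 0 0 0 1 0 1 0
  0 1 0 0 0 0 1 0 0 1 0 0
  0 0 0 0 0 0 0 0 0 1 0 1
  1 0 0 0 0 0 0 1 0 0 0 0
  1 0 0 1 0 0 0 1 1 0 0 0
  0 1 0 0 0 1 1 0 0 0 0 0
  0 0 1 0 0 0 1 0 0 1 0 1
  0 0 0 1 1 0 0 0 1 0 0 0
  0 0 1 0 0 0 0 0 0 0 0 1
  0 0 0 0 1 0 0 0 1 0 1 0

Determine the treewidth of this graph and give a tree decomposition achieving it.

Treewidth 3.
Bags: B1 = {1, 3, 5, 7}  B2 = {3, 5, 6, 7}  B3 = {0, 3, 5, 6}  B4 = {0, 3, 6, 9}  B5 = {0, 6, 8, 9}  B6 = {0, 2, 8, 9}  B7 = {2, 4, 8, 9}  B8 = {2, 4, 8, 11}  B9 = {2, 4, 10, 11}
Tree: B1–B2, B2–B3, B3–B4, B4–B5, B5–B6, B6–B7, B7–B8, B8–B9

Every bag has size at most 4, so the width is 4 − 1 = 3 and tw(G) ≤ 3. For the lower bound: the 4 vertex sets {1,5,7}, {3}, {6}, {0,2,8,9} are disjoint, each induces a connected subgraph, and every pair is joined by at least one edge of G. Contracting each set to a single vertex therefore yields K_{4} as a minor, and since treewidth is minor-monotone, tw(G) ≥ tw(K_{4}) = 3. Therefore the treewidth is 3.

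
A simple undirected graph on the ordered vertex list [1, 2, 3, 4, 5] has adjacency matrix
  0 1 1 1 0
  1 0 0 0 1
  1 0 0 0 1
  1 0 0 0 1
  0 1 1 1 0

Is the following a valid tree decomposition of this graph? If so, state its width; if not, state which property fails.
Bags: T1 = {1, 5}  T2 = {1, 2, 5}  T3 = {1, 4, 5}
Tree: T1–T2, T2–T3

A tree decomposition must satisfy three properties: every vertex lies in some bag; for every edge, both endpoints lie together in some bag; and for every vertex, the bags containing it form a connected subtree. Here vertex 3 appears in no bag, so the decomposition is invalid.

No — vertex 3 appears in no bag.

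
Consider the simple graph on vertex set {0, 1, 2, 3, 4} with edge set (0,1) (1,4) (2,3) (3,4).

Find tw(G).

A width-1 tree decomposition is:
Bags: B1 = {1, 4}  B2 = {3, 4}  B3 = {2, 3}  B4 = {0, 1}
Tree: B1–B2, B2–B3, B1–B4
The largest bag has 2 vertices, giving width 1; this decomposition certifies tw(G) ≤ 1. Any graph with an edge has treewidth ≥ 1, and G has the edge 4–1. Combining the bounds, tw(G) = 1.

1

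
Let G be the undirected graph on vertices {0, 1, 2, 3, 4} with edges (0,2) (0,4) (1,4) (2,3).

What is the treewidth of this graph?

1

A width-1 tree decomposition is:
Bags: B1 = {1, 4}  B2 = {0, 4}  B3 = {0, 2}  B4 = {2, 3}
Tree: B1–B2, B2–B3, B3–B4
Each bag holds 2 vertices, so the decomposition has width 1, which upper-bounds the treewidth. Any graph with an edge has treewidth ≥ 1, and G has the edge 1–4. Combining the bounds, tw(G) = 1.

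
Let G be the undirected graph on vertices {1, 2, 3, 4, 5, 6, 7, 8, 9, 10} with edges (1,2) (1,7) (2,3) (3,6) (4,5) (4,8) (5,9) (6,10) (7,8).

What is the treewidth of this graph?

1

A width-1 tree decomposition is:
Bags: B1 = {5, 9}  B2 = {4, 5}  B3 = {4, 8}  B4 = {7, 8}  B5 = {1, 7}  B6 = {1, 2}  B7 = {2, 3}  B8 = {3, 6}  B9 = {6, 10}
Tree: B1–B2, B2–B3, B3–B4, B4–B5, B5–B6, B6–B7, B7–B8, B8–B9
The largest bag has 2 vertices, giving width 1; this decomposition certifies tw(G) ≤ 1. G has an edge, so its treewidth is at least 1. Combining the bounds, tw(G) = 1.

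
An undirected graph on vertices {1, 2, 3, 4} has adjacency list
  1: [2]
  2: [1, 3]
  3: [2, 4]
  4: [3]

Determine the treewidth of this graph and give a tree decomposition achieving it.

Treewidth 1.
One optimal decomposition is:
Bags: B1 = {2, 3}  B2 = {1, 2}  B3 = {3, 4}
Tree: B1–B2, B1–B3

Every bag has size at most 2, so the width is 2 − 1 = 1 and tw(G) ≤ 1. Any graph with an edge has treewidth ≥ 1, and G has the edge 3–2. Therefore the treewidth is 1.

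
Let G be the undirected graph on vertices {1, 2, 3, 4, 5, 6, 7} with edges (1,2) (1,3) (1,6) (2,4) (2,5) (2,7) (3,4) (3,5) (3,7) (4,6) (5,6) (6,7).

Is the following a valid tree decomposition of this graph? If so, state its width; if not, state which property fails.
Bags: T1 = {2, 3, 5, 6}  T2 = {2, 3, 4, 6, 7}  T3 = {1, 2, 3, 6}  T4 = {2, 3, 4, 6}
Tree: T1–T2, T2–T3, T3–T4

No — bags containing vertex 4 are not connected in the tree.

A tree decomposition must satisfy three properties: every vertex lies in some bag; for every edge, both endpoints lie together in some bag; and for every vertex, the bags containing it form a connected subtree. Here bags containing vertex 4 are not connected in the tree, so the decomposition is invalid.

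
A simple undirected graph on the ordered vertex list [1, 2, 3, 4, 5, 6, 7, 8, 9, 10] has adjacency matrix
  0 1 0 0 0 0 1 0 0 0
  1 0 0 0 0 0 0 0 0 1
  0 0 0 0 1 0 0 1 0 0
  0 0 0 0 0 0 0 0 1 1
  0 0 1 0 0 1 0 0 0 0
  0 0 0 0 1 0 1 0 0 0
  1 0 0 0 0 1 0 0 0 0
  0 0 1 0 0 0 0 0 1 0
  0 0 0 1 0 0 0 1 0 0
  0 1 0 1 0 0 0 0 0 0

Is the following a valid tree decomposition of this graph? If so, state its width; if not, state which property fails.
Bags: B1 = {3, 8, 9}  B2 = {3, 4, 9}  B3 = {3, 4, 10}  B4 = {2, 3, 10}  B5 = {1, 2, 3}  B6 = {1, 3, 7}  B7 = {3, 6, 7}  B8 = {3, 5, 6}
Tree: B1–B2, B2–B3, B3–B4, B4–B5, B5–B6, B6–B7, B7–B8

Every vertex of G appears in some bag (union = {1, 2, 3, 4, 5, 6, 7, 8, 9, 10}); every edge is covered by a bag; and for each vertex v the set of bags containing v is connected in the bag tree. The decomposition is therefore valid. The largest bag has 3 vertices, so the width is 2.

Yes; width 2.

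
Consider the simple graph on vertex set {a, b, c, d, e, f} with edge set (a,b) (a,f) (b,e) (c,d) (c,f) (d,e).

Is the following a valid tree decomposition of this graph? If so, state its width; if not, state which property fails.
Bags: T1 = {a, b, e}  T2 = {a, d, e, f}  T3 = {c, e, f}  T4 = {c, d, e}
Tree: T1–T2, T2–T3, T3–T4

No — bags containing vertex d are not connected in the tree.

A tree decomposition must satisfy three properties: every vertex lies in some bag; for every edge, both endpoints lie together in some bag; and for every vertex, the bags containing it form a connected subtree. Here bags containing vertex d are not connected in the tree, so the decomposition is invalid.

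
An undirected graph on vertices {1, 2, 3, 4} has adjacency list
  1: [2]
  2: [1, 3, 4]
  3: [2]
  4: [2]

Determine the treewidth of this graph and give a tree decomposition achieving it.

The largest bag has 2 vertices, giving width 1; this decomposition certifies tw(G) ≤ 1. Since G has at least one edge (e.g. 3–2), it is not an edgeless graph, so tw(G) ≥ 1. Therefore the treewidth is 1.

Treewidth 1.
One optimal decomposition is:
Bags: B1 = {2, 3}  B2 = {1, 2}  B3 = {2, 4}
Tree: B1–B2, B1–B3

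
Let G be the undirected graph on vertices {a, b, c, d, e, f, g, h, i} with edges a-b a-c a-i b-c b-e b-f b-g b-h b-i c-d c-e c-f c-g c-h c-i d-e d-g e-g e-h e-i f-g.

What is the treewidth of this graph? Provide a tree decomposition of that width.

Each bag holds 4 vertices, so the decomposition has width 3, which upper-bounds the treewidth. For the lower bound, the 4 vertices {c, d, e, g} are pairwise adjacent, and any tree decomposition puts a clique entirely inside one bag — forcing width ≥ 3. Combining the bounds, tw(G) = 3.

Treewidth 3.
One such decomposition:
Bags: B1 = {b, c, e, h}  B2 = {b, c, e, i}  B3 = {a, b, c, i}  B4 = {b, c, e, g}  B5 = {b, c, f, g}  B6 = {c, d, e, g}
Tree: B1–B2, B2–B3, B1–B4, B4–B5, B4–B6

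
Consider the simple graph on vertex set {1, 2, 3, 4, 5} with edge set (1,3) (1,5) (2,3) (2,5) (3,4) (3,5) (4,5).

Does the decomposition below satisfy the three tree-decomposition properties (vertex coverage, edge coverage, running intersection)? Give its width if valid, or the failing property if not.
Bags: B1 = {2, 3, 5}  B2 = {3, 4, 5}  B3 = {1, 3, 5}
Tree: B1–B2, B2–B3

Yes; width 2.

Vertex coverage: the bags together contain {1, 2, 3, 4, 5}, the full vertex set. Edge coverage: each edge of G has both endpoints in at least one bag. Running intersection: for every vertex, the bags containing it form a connected subtree. All three properties hold, so this is a valid tree decomposition of width max|bag| − 1 = 2, and hence tw(G) ≤ 2.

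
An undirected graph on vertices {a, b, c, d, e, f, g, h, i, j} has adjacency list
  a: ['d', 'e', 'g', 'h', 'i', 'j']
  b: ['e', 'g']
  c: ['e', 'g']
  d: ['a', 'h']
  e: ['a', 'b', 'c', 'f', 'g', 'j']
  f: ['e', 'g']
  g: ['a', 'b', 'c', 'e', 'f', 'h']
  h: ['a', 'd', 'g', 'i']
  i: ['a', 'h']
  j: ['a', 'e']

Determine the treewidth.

A width-2 tree decomposition is:
Bags: B1 = {a, g, h}  B2 = {a, e, g}  B3 = {b, e, g}  B4 = {c, e, g}  B5 = {a, h, i}  B6 = {a, e, j}  B7 = {a, d, h}  B8 = {e, f, g}
Tree: B1–B2, B2–B3, B3–B4, B1–B5, B2–B6, B1–B7, B3–B8
The largest bag has 3 vertices, giving width 2; this decomposition certifies tw(G) ≤ 2. On the other hand G contains the 3-clique {a, d, h}. A clique must lie in a single bag of any decomposition, so no decomposition can have width below 2. The upper and lower bounds meet at 2, so that is the treewidth.

2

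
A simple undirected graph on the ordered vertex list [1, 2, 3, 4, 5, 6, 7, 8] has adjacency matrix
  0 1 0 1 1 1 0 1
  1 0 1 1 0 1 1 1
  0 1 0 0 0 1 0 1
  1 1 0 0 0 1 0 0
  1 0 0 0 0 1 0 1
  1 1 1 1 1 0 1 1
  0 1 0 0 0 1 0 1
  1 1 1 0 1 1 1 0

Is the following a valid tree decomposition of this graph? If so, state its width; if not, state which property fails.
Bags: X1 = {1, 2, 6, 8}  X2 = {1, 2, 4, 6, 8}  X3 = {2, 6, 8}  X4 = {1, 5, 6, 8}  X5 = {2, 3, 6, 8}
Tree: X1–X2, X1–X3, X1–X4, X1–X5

No — vertex 7 appears in no bag.

A tree decomposition must satisfy three properties: every vertex lies in some bag; for every edge, both endpoints lie together in some bag; and for every vertex, the bags containing it form a connected subtree. Here vertex 7 appears in no bag, so the decomposition is invalid.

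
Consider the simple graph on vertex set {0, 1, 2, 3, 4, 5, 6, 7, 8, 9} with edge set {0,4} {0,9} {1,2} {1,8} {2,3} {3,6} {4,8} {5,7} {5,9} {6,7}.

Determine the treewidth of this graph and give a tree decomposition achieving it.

Treewidth 2.
Bags: B1 = {1, 2, 3}  B2 = {1, 3, 8}  B3 = {3, 4, 8}  B4 = {0, 3, 4}  B5 = {0, 3, 9}  B6 = {3, 5, 9}  B7 = {3, 5, 7}  B8 = {3, 6, 7}
Tree: B1–B2, B2–B3, B3–B4, B4–B5, B5–B6, B6–B7, B7–B8

The largest bag has 3 vertices, giving width 2; this decomposition certifies tw(G) ≤ 2. The edges 3–2–1–8–4–0–9–5–7–6–3 form a cycle, so G is not a tree and its treewidth is at least 2. Combining the bounds, tw(G) = 2.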